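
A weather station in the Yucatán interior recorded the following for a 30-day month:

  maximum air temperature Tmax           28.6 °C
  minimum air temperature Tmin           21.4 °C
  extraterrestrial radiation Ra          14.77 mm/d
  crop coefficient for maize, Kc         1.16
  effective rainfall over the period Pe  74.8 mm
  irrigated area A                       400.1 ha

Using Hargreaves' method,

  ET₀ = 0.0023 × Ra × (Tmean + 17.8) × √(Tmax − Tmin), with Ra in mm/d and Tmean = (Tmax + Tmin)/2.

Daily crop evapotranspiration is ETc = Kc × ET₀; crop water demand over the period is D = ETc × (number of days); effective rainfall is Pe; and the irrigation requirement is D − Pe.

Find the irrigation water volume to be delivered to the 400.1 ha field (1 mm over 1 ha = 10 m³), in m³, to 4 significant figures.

243900 m³

Tmean = (28.6 + 21.4)/2 = 25.00 °C
ET₀ = 0.0023 × 14.77 × (25.00 + 17.8) × √7.2 = 0.0023 × 14.77 × 42.80 × 2.6833 = 3.9014 mm/d
ETc = Kc × ET₀ = 1.16 × 3.9014 = 4.5256 mm/d
Crop demand D = ETc × 30 d = 4.5256 × 30 = 135.768 mm
D − Pe = 135.768 − 74.8 = 60.968 mm
Volume = 60.968 mm × 400.1 ha × 10 = 243933.0 m³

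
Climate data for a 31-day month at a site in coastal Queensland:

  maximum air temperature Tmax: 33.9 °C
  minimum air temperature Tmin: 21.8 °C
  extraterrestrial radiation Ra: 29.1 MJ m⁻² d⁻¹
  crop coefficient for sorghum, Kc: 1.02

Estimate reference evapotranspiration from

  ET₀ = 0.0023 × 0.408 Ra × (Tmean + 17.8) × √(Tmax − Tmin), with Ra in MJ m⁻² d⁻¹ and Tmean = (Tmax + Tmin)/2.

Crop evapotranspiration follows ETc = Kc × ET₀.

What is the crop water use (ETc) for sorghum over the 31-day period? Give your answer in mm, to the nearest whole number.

Tmean = (33.9 + 21.8)/2 = 27.85 °C
0.408 Ra = 0.408 × 29.1 = 11.8728 mm/d equivalent
ET₀ = 0.0023 × 11.8728 × (27.85 + 17.8) × √12.1 = 0.0023 × 11.8728 × 45.65 × 3.4785 = 4.3362 mm/d
ETc = Kc × ET₀ = 1.02 × 4.3362 = 4.4229 mm/d
Over 31 days: 4.4229 × 31 = 137.110 mm

137 mm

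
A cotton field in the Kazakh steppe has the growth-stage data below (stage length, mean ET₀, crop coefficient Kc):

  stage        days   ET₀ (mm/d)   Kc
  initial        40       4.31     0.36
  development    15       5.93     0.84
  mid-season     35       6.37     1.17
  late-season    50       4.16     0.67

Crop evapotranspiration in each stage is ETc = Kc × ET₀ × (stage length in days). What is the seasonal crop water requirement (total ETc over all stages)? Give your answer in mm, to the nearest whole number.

537 mm

initial: 0.36 × 4.31 × 40 = 62.06 mm
development: 0.84 × 5.93 × 15 = 74.72 mm
mid-season: 1.17 × 6.37 × 35 = 260.85 mm
late-season: 0.67 × 4.16 × 50 = 139.36 mm
Seasonal total = 536.99 mm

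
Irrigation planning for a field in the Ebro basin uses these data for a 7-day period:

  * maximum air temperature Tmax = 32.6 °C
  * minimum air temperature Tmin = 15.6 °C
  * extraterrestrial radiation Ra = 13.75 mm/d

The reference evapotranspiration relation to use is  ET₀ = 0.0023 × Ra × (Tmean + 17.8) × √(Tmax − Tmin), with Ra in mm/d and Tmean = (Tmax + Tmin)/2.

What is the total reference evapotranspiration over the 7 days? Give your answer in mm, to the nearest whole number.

Tmean = (32.6 + 15.6)/2 = 24.10 °C
ET₀ = 0.0023 × 13.75 × (24.10 + 17.8) × √17.0 = 0.0023 × 13.75 × 41.90 × 4.1231 = 5.4635 mm/d
Over 7 days: 5.4635 × 7 = 38.245 mm

38 mm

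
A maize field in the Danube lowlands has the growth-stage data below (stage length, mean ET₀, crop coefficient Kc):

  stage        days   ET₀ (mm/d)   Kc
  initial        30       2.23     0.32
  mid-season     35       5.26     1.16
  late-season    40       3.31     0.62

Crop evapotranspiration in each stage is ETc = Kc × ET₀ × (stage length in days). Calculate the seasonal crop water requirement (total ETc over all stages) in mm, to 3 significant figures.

317 mm

initial: 0.32 × 2.23 × 30 = 21.41 mm
mid-season: 1.16 × 5.26 × 35 = 213.56 mm
late-season: 0.62 × 3.31 × 40 = 82.09 mm
Seasonal total = 317.06 mm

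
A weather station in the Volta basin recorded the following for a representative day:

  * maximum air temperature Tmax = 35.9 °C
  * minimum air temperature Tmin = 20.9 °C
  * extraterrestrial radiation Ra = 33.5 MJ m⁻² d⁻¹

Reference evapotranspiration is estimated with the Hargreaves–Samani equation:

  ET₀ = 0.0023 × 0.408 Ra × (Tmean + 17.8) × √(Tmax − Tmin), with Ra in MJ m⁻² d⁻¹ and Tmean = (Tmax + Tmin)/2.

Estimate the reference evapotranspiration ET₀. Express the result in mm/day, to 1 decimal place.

Tmean = (35.9 + 20.9)/2 = 28.40 °C
0.408 Ra = 0.408 × 33.5 = 13.6680 mm/d equivalent
ET₀ = 0.0023 × 13.6680 × (28.40 + 17.8) × √15.0 = 0.0023 × 13.6680 × 46.20 × 3.8730 = 5.6250 mm/d

5.6 mm/day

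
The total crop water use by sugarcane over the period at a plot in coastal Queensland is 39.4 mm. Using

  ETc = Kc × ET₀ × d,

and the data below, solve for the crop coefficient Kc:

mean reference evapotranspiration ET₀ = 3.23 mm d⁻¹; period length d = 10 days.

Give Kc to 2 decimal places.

ETc = Kc × ET₀ × d  ⇒  Kc = ETc / (ET₀ × d)
Kc = 39.4 / (3.23 × 10) = 39.4 / 32.30 = 1.2198

1.22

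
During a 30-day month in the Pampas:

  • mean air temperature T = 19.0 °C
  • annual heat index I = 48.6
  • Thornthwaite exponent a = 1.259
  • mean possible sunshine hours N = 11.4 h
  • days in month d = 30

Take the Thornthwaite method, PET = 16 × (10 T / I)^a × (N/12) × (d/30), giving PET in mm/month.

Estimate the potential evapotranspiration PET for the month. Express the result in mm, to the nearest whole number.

10T/I = 10 × 19.0 / 48.6 = 3.9095
(10T/I)^a = 3.9095^1.259 = 5.5652
Uncorrected PET = 16 × 5.5652 = 89.043 mm
Correction = (N/12)(d/30) = (11.4/12)(30/30) = 0.9500
PET = 89.043 × 0.9500 = 84.591 mm/month

85 mm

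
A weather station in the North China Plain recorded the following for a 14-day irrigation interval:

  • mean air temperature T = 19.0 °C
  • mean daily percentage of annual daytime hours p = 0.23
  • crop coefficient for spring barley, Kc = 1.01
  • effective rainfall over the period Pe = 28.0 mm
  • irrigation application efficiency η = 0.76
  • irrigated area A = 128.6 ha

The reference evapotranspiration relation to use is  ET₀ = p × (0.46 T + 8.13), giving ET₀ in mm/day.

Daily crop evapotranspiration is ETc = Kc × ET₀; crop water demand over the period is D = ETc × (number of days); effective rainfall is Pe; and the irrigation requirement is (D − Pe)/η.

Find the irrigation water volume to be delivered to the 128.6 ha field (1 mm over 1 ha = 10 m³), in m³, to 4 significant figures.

45460 m³

ET₀ = 0.23 × (0.46 × 19.0 + 8.13) = 0.23 × 16.870 = 3.8801 mm/d
ETc = Kc × ET₀ = 1.01 × 3.8801 = 3.9189 mm/d
Crop demand D = ETc × 14 d = 3.9189 × 14 = 54.865 mm
D − Pe = 54.865 − 28.0 = 26.865 mm
Gross irrigation = 26.865 / 0.76 = 35.349 mm
Volume = 35.349 mm × 128.6 ha × 10 = 45458.8 m³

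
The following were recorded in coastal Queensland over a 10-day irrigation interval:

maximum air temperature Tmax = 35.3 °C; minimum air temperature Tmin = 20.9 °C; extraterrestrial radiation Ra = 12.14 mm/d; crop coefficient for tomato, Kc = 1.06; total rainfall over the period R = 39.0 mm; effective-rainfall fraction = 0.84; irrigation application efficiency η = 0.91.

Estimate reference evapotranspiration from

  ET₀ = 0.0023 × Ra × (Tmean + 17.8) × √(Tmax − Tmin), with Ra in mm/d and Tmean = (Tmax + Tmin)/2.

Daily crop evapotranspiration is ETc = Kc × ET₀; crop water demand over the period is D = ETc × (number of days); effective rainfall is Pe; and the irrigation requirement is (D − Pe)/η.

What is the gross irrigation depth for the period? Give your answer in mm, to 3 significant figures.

20.7 mm

Tmean = (35.3 + 20.9)/2 = 28.10 °C
ET₀ = 0.0023 × 12.14 × (28.10 + 17.8) × √14.4 = 0.0023 × 12.14 × 45.90 × 3.7947 = 4.8634 mm/d
ETc = Kc × ET₀ = 1.06 × 4.8634 = 5.1552 mm/d
Crop demand D = ETc × 10 d = 5.1552 × 10 = 51.552 mm
Pe = 0.84 × 39.0 = 32.760 mm
D − Pe = 51.552 − 32.760 = 18.792 mm
Gross irrigation = 18.792 / 0.91 = 20.651 mm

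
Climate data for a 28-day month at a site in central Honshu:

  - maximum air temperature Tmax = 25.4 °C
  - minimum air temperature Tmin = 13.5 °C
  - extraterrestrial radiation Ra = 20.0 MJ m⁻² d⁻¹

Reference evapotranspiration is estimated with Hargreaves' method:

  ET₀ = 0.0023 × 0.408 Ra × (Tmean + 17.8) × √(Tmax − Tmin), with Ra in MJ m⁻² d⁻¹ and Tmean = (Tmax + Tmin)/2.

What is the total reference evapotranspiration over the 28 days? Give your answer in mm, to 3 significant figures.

Tmean = (25.4 + 13.5)/2 = 19.45 °C
0.408 Ra = 0.408 × 20.0 = 8.1600 mm/d equivalent
ET₀ = 0.0023 × 8.1600 × (19.45 + 17.8) × √11.9 = 0.0023 × 8.1600 × 37.25 × 3.4496 = 2.4116 mm/d
Over 28 days: 2.4116 × 28 = 67.525 mm

67.5 mm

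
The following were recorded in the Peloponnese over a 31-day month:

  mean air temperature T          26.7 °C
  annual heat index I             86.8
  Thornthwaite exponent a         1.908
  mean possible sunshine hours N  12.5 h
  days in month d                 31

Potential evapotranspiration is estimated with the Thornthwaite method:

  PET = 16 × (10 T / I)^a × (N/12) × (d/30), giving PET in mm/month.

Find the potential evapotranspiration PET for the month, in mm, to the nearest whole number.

147 mm

10T/I = 10 × 26.7 / 86.8 = 3.0760
(10T/I)^a = 3.0760^1.908 = 8.5325
Uncorrected PET = 16 × 8.5325 = 136.520 mm
Correction = (N/12)(d/30) = (12.5/12)(31/30) = 1.0764
PET = 136.520 × 1.0764 = 146.950 mm/month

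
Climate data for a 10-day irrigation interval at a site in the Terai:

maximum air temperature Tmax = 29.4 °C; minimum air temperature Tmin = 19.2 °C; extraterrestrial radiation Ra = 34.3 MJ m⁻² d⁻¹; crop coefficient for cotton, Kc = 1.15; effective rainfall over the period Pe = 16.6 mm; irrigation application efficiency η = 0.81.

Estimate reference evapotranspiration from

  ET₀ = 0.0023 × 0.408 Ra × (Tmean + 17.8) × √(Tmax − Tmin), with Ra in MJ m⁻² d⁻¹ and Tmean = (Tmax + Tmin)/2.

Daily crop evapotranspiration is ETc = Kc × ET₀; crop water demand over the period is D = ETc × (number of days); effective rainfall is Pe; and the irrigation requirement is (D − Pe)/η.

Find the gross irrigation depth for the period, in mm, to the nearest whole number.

41 mm

Tmean = (29.4 + 19.2)/2 = 24.30 °C
0.408 Ra = 0.408 × 34.3 = 13.9944 mm/d equivalent
ET₀ = 0.0023 × 13.9944 × (24.30 + 17.8) × √10.2 = 0.0023 × 13.9944 × 42.10 × 3.1937 = 4.3277 mm/d
ETc = Kc × ET₀ = 1.15 × 4.3277 = 4.9769 mm/d
Crop demand D = ETc × 10 d = 4.9769 × 10 = 49.769 mm
D − Pe = 49.769 − 16.6 = 33.169 mm
Gross irrigation = 33.169 / 0.81 = 40.949 mm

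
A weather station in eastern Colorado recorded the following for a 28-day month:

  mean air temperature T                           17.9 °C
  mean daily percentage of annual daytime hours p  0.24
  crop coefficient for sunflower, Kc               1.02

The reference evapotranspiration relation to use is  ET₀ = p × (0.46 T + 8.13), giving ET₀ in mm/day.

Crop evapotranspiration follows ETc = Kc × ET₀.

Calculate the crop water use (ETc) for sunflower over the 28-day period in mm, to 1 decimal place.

112.2 mm

ET₀ = 0.24 × (0.46 × 17.9 + 8.13) = 0.24 × 16.364 = 3.9274 mm/d
ETc = Kc × ET₀ = 1.02 × 3.9274 = 4.0059 mm/d
Over 28 days: 4.0059 × 28 = 112.165 mm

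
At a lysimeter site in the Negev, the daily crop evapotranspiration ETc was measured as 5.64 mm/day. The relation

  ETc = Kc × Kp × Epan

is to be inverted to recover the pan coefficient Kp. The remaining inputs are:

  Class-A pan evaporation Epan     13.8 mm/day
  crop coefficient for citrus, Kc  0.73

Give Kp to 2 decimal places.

ETc = Kc × Kp × Epan  ⇒  Kp = ETc / (Kc × Epan)
Kp = 5.64 / (0.73 × 13.8) = 5.64 / 10.074 = 0.5599

0.56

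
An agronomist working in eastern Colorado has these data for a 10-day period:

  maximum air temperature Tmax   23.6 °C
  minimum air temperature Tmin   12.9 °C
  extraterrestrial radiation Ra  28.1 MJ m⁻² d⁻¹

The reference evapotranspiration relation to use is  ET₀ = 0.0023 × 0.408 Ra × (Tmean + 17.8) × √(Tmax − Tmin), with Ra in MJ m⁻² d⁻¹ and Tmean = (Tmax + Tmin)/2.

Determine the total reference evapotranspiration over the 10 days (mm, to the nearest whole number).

31 mm

Tmean = (23.6 + 12.9)/2 = 18.25 °C
0.408 Ra = 0.408 × 28.1 = 11.4648 mm/d equivalent
ET₀ = 0.0023 × 11.4648 × (18.25 + 17.8) × √10.7 = 0.0023 × 11.4648 × 36.05 × 3.2711 = 3.1095 mm/d
Over 10 days: 3.1095 × 10 = 31.095 mm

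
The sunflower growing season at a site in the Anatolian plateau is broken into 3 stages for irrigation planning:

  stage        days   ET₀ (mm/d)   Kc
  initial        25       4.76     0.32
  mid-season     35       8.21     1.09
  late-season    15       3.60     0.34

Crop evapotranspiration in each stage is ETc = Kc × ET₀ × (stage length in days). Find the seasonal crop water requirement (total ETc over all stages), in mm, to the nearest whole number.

initial: 0.32 × 4.76 × 25 = 38.08 mm
mid-season: 1.09 × 8.21 × 35 = 313.21 mm
late-season: 0.34 × 3.60 × 15 = 18.36 mm
Seasonal total = 369.65 mm

370 mm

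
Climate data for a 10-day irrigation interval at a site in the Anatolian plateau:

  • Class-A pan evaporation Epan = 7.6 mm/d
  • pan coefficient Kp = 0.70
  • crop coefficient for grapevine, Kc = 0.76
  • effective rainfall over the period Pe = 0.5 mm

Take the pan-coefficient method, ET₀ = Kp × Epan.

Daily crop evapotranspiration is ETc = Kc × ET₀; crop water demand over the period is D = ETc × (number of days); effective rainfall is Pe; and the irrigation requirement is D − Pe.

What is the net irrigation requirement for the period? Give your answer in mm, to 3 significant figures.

ET₀ = 0.70 × 7.6 = 5.3200 mm/d
ETc = Kc × ET₀ = 0.76 × 5.3200 = 4.0432 mm/d
Crop demand D = ETc × 10 d = 4.0432 × 10 = 40.432 mm
D − Pe = 40.432 − 0.5 = 39.932 mm

39.9 mm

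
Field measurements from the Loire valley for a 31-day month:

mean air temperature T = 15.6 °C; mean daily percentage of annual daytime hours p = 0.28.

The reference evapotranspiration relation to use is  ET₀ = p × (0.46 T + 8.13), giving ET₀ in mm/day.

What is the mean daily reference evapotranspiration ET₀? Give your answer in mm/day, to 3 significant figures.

4.29 mm/day

ET₀ = 0.28 × (0.46 × 15.6 + 8.13) = 0.28 × 15.306 = 4.2857 mm/d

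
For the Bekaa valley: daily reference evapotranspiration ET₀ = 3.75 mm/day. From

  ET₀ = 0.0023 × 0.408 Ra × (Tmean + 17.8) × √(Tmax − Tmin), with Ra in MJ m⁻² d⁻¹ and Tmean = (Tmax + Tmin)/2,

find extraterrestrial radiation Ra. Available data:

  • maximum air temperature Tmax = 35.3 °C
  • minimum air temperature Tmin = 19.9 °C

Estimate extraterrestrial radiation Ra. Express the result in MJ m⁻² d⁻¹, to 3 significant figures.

22.4 MJ m⁻² d⁻¹

Tmean = (35.3+19.9)/2 = 27.60 °C; ΔT = 15.4
Ra = ET₀ / [0.0023 × 0.408 × (Tmean+17.8) × √ΔT]
   = 3.75 / (0.0023 × 0.408 × 45.40 × 3.9243) = 22.430 MJ m⁻² d⁻¹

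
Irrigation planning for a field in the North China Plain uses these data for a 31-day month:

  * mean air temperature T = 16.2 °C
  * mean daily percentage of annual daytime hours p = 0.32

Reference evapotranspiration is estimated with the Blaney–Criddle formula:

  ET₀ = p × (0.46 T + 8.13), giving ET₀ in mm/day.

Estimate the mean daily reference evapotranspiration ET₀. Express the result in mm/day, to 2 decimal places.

4.99 mm/day

ET₀ = 0.32 × (0.46 × 16.2 + 8.13) = 0.32 × 15.582 = 4.9862 mm/d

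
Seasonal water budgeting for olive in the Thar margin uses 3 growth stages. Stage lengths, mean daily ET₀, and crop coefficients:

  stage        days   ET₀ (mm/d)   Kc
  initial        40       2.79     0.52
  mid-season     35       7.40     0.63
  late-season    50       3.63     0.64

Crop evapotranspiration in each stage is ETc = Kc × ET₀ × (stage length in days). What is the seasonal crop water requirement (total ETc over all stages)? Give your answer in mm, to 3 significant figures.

initial: 0.52 × 2.79 × 40 = 58.03 mm
mid-season: 0.63 × 7.40 × 35 = 163.17 mm
late-season: 0.64 × 3.63 × 50 = 116.16 mm
Seasonal total = 337.36 mm

337 mm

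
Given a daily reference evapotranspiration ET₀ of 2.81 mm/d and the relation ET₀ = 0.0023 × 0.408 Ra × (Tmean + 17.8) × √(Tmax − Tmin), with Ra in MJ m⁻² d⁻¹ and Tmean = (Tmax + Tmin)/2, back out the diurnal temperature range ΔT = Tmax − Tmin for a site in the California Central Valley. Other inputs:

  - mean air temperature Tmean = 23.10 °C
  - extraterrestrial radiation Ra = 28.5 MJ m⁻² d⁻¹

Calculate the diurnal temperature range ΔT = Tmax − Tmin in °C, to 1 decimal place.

√ΔT = ET₀ / [0.0023 × 0.408 × Ra × (Tmean+17.8)] = 2.81 / (0.0023 × 11.6280 × 40.90) = 2.5689
ΔT = 2.5689² = 6.599 °C

6.6 °C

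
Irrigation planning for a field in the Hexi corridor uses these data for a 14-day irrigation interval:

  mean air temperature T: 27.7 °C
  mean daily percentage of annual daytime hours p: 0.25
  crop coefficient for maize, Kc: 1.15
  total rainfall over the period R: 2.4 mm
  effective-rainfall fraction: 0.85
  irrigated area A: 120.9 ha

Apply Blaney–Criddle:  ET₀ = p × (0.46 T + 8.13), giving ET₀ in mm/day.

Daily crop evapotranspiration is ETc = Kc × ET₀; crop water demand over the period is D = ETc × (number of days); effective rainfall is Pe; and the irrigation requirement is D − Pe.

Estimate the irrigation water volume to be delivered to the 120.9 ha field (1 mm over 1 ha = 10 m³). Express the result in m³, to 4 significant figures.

ET₀ = 0.25 × (0.46 × 27.7 + 8.13) = 0.25 × 20.872 = 5.2180 mm/d
ETc = Kc × ET₀ = 1.15 × 5.2180 = 6.0007 mm/d
Crop demand D = ETc × 14 d = 6.0007 × 14 = 84.010 mm
Pe = 0.85 × 2.4 = 2.040 mm
D − Pe = 84.010 − 2.040 = 81.970 mm
Volume = 81.970 mm × 120.9 ha × 10 = 99101.7 m³

99100 m³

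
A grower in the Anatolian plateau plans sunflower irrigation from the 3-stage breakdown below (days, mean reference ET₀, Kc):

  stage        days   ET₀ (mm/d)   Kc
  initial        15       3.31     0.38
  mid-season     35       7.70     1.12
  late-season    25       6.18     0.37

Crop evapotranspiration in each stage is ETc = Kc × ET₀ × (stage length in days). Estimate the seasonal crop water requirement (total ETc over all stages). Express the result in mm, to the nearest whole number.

378 mm

initial: 0.38 × 3.31 × 15 = 18.87 mm
mid-season: 1.12 × 7.70 × 35 = 301.84 mm
late-season: 0.37 × 6.18 × 25 = 57.17 mm
Seasonal total = 377.88 mm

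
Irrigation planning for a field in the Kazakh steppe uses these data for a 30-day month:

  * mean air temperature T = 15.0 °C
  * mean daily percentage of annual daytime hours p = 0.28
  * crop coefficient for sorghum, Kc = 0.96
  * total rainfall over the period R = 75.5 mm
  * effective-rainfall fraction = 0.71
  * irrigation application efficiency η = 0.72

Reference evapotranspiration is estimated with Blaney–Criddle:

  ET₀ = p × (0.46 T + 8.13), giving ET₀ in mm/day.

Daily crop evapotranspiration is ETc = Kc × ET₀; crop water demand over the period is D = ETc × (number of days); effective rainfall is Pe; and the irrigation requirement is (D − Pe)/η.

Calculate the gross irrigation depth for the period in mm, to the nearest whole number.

94 mm

ET₀ = 0.28 × (0.46 × 15.0 + 8.13) = 0.28 × 15.030 = 4.2084 mm/d
ETc = Kc × ET₀ = 0.96 × 4.2084 = 4.0401 mm/d
Crop demand D = ETc × 30 d = 4.0401 × 30 = 121.203 mm
Pe = 0.71 × 75.5 = 53.605 mm
D − Pe = 121.203 − 53.605 = 67.598 mm
Gross irrigation = 67.598 / 0.72 = 93.886 mm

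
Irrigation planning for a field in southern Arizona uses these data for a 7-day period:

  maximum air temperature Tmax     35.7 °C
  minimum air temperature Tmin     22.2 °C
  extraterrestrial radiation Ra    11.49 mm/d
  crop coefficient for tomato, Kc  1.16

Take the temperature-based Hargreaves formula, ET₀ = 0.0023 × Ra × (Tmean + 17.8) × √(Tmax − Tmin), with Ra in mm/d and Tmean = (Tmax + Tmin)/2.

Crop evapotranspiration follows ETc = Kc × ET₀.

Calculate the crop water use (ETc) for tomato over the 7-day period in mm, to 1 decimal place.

36.9 mm

Tmean = (35.7 + 22.2)/2 = 28.95 °C
ET₀ = 0.0023 × 11.49 × (28.95 + 17.8) × √13.5 = 0.0023 × 11.49 × 46.75 × 3.6742 = 4.5393 mm/d
ETc = Kc × ET₀ = 1.16 × 4.5393 = 5.2656 mm/d
Over 7 days: 5.2656 × 7 = 36.859 mm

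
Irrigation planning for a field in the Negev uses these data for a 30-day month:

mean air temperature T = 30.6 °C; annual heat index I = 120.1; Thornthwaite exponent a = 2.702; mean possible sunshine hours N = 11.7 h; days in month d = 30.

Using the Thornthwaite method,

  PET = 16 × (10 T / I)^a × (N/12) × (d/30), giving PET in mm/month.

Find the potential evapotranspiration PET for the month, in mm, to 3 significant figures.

195 mm

10T/I = 10 × 30.6 / 120.1 = 2.5479
(10T/I)^a = 2.5479^2.702 = 12.5171
Uncorrected PET = 16 × 12.5171 = 200.274 mm
Correction = (N/12)(d/30) = (11.7/12)(30/30) = 0.9750
PET = 200.274 × 0.9750 = 195.267 mm/month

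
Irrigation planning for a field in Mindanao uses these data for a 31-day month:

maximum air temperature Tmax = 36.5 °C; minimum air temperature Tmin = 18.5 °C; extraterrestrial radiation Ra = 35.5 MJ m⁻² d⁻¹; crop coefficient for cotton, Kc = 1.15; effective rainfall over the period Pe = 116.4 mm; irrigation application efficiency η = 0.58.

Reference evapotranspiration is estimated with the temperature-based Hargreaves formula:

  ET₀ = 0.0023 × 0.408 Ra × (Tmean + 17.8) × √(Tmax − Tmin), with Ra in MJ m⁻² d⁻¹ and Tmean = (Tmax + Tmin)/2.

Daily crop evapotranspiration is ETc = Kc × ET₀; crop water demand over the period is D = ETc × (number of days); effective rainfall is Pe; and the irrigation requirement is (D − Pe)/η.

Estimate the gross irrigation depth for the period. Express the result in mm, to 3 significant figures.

Tmean = (36.5 + 18.5)/2 = 27.50 °C
0.408 Ra = 0.408 × 35.5 = 14.4840 mm/d equivalent
ET₀ = 0.0023 × 14.4840 × (27.50 + 17.8) × √18.0 = 0.0023 × 14.4840 × 45.30 × 4.2426 = 6.4025 mm/d
ETc = Kc × ET₀ = 1.15 × 6.4025 = 7.3629 mm/d
Crop demand D = ETc × 31 d = 7.3629 × 31 = 228.250 mm
D − Pe = 228.250 − 116.4 = 111.850 mm
Gross irrigation = 111.850 / 0.58 = 192.845 mm

193 mm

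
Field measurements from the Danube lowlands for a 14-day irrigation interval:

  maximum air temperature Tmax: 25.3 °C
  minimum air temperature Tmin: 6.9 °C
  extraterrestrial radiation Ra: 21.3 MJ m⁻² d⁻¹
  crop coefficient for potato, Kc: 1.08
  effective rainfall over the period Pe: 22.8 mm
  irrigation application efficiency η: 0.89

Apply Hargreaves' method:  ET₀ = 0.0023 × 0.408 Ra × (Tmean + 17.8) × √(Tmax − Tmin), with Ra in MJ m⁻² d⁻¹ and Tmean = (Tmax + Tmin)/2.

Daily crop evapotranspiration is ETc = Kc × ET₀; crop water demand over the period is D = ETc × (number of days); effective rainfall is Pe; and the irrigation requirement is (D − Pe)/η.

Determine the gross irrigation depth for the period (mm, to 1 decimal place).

Tmean = (25.3 + 6.9)/2 = 16.10 °C
0.408 Ra = 0.408 × 21.3 = 8.6904 mm/d equivalent
ET₀ = 0.0023 × 8.6904 × (16.10 + 17.8) × √18.4 = 0.0023 × 8.6904 × 33.90 × 4.2895 = 2.9065 mm/d
ETc = Kc × ET₀ = 1.08 × 2.9065 = 3.1390 mm/d
Crop demand D = ETc × 14 d = 3.1390 × 14 = 43.946 mm
D − Pe = 43.946 − 22.8 = 21.146 mm
Gross irrigation = 21.146 / 0.89 = 23.760 mm

23.8 mm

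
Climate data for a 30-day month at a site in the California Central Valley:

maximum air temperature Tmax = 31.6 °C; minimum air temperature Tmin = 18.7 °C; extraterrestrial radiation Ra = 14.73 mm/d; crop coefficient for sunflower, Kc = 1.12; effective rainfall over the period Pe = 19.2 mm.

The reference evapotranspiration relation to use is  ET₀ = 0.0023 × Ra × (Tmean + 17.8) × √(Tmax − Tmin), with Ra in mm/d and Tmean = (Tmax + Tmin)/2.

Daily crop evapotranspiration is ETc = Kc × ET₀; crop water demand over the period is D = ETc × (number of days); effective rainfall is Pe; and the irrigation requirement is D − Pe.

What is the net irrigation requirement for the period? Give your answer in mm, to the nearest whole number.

156 mm

Tmean = (31.6 + 18.7)/2 = 25.15 °C
ET₀ = 0.0023 × 14.73 × (25.15 + 17.8) × √12.9 = 0.0023 × 14.73 × 42.95 × 3.5917 = 5.2263 mm/d
ETc = Kc × ET₀ = 1.12 × 5.2263 = 5.8535 mm/d
Crop demand D = ETc × 30 d = 5.8535 × 30 = 175.605 mm
D − Pe = 175.605 − 19.2 = 156.405 mm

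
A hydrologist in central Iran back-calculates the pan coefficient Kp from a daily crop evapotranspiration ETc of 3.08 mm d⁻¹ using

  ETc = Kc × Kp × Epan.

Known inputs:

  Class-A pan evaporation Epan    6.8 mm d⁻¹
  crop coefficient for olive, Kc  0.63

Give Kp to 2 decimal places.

0.72

ETc = Kc × Kp × Epan  ⇒  Kp = ETc / (Kc × Epan)
Kp = 3.08 / (0.63 × 6.8) = 3.08 / 4.284 = 0.7190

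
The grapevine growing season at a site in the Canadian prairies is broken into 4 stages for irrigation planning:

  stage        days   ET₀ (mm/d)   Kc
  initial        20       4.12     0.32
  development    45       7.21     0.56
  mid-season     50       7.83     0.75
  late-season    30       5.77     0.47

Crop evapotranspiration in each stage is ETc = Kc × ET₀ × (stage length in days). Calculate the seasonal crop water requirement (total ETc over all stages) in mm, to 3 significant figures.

583 mm

initial: 0.32 × 4.12 × 20 = 26.37 mm
development: 0.56 × 7.21 × 45 = 181.69 mm
mid-season: 0.75 × 7.83 × 50 = 293.63 mm
late-season: 0.47 × 5.77 × 30 = 81.36 mm
Seasonal total = 583.05 mm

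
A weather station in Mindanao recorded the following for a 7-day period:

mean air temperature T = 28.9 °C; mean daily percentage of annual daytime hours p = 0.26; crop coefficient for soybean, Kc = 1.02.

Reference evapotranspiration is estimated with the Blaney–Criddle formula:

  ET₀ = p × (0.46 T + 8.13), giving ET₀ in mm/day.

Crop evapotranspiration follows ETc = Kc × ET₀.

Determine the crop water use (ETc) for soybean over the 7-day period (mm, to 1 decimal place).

ET₀ = 0.26 × (0.46 × 28.9 + 8.13) = 0.26 × 21.424 = 5.5702 mm/d
ETc = Kc × ET₀ = 1.02 × 5.5702 = 5.6816 mm/d
Over 7 days: 5.6816 × 7 = 39.771 mm

39.8 mm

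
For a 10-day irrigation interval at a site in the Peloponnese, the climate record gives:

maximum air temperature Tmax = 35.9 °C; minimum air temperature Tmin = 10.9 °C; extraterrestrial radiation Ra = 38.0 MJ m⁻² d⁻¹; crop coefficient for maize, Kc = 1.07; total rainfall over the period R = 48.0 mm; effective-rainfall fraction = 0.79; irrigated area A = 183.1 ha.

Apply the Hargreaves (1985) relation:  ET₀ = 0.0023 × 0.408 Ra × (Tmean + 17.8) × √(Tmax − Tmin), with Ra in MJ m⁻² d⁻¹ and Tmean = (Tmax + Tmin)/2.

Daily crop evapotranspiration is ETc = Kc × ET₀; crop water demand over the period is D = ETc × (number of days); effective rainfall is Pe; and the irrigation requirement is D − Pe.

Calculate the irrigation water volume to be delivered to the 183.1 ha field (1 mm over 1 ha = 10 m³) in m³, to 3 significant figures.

74500 m³

Tmean = (35.9 + 10.9)/2 = 23.40 °C
0.408 Ra = 0.408 × 38.0 = 15.5040 mm/d equivalent
ET₀ = 0.0023 × 15.5040 × (23.40 + 17.8) × √25.0 = 0.0023 × 15.5040 × 41.20 × 5.0000 = 7.3458 mm/d
ETc = Kc × ET₀ = 1.07 × 7.3458 = 7.8600 mm/d
Crop demand D = ETc × 10 d = 7.8600 × 10 = 78.600 mm
Pe = 0.79 × 48.0 = 37.920 mm
D − Pe = 78.600 − 37.920 = 40.680 mm
Volume = 40.680 mm × 183.1 ha × 10 = 74485.1 m³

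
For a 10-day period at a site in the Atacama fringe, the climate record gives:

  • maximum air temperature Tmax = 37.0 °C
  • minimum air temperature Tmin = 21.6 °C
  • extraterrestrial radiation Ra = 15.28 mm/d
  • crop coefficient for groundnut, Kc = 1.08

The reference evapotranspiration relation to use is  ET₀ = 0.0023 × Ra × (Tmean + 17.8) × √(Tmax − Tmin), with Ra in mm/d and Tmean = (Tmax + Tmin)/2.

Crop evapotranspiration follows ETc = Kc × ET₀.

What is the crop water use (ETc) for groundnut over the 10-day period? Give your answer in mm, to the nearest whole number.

70 mm

Tmean = (37.0 + 21.6)/2 = 29.30 °C
ET₀ = 0.0023 × 15.28 × (29.30 + 17.8) × √15.4 = 0.0023 × 15.28 × 47.10 × 3.9243 = 6.4958 mm/d
ETc = Kc × ET₀ = 1.08 × 6.4958 = 7.0155 mm/d
Over 10 days: 7.0155 × 10 = 70.155 mm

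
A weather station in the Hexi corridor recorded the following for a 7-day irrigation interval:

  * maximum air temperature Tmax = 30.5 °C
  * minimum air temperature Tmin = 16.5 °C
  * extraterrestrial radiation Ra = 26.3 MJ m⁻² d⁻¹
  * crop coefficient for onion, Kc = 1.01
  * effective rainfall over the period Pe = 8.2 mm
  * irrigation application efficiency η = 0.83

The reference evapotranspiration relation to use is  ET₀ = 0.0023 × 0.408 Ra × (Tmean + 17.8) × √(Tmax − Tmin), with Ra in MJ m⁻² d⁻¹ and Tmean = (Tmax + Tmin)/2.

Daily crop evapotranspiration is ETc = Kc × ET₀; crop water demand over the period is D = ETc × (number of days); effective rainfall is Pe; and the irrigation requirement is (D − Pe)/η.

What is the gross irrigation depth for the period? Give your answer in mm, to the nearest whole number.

Tmean = (30.5 + 16.5)/2 = 23.50 °C
0.408 Ra = 0.408 × 26.3 = 10.7304 mm/d equivalent
ET₀ = 0.0023 × 10.7304 × (23.50 + 17.8) × √14.0 = 0.0023 × 10.7304 × 41.30 × 3.7417 = 3.8138 mm/d
ETc = Kc × ET₀ = 1.01 × 3.8138 = 3.8519 mm/d
Crop demand D = ETc × 7 d = 3.8519 × 7 = 26.963 mm
D − Pe = 26.963 − 8.2 = 18.763 mm
Gross irrigation = 18.763 / 0.83 = 22.606 mm

23 mm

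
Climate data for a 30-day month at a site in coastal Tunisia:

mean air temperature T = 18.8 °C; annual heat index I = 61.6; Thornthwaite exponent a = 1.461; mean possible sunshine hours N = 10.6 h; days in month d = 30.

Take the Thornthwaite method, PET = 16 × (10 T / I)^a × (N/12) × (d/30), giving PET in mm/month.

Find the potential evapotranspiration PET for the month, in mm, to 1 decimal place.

72.1 mm

10T/I = 10 × 18.8 / 61.6 = 3.0519
(10T/I)^a = 3.0519^1.461 = 5.1045
Uncorrected PET = 16 × 5.1045 = 81.672 mm
Correction = (N/12)(d/30) = (10.6/12)(30/30) = 0.8833
PET = 81.672 × 0.8833 = 72.141 mm/month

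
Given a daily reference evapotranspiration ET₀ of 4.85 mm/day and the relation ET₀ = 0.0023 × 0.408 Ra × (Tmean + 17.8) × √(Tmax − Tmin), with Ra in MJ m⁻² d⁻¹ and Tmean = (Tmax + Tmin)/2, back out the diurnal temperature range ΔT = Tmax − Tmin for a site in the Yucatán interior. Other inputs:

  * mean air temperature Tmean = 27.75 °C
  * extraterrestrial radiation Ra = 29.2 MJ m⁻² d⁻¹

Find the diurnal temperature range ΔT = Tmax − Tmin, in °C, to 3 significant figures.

√ΔT = ET₀ / [0.0023 × 0.408 × Ra × (Tmean+17.8)] = 4.85 / (0.0023 × 11.9136 × 45.55) = 3.8858
ΔT = 3.8858² = 15.099 °C

15.1 °C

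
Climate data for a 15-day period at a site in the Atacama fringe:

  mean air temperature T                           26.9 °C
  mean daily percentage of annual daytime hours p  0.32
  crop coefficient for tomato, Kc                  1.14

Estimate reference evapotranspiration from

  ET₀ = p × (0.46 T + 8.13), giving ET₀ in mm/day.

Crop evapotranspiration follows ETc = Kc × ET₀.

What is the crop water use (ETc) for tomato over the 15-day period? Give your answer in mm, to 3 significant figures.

112 mm

ET₀ = 0.32 × (0.46 × 26.9 + 8.13) = 0.32 × 20.504 = 6.5613 mm/d
ETc = Kc × ET₀ = 1.14 × 6.5613 = 7.4799 mm/d
Over 15 days: 7.4799 × 15 = 112.199 mm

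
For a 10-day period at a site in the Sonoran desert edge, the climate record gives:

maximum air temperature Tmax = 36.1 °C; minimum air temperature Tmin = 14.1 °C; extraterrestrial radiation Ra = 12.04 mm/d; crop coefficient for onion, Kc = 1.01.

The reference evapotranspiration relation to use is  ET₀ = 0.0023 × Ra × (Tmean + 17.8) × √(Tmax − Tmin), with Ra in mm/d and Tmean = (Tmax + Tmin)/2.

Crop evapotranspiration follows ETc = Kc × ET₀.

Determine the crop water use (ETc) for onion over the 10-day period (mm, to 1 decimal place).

56.3 mm

Tmean = (36.1 + 14.1)/2 = 25.10 °C
ET₀ = 0.0023 × 12.04 × (25.10 + 17.8) × √22.0 = 0.0023 × 12.04 × 42.90 × 4.6904 = 5.5721 mm/d
ETc = Kc × ET₀ = 1.01 × 5.5721 = 5.6278 mm/d
Over 10 days: 5.6278 × 10 = 56.278 mm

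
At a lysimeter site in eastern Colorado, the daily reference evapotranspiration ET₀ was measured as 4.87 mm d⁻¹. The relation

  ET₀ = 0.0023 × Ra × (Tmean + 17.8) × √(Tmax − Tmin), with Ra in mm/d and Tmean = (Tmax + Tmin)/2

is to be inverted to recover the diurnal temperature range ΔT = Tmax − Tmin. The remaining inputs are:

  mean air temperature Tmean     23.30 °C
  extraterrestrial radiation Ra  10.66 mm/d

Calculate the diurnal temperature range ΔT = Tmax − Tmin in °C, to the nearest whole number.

23 °C

√ΔT = ET₀ / [0.0023 × Ra × (Tmean+17.8)] = 4.87 / (0.0023 × 10.66 × 41.10) = 4.8328
ΔT = 4.8328² = 23.356 °C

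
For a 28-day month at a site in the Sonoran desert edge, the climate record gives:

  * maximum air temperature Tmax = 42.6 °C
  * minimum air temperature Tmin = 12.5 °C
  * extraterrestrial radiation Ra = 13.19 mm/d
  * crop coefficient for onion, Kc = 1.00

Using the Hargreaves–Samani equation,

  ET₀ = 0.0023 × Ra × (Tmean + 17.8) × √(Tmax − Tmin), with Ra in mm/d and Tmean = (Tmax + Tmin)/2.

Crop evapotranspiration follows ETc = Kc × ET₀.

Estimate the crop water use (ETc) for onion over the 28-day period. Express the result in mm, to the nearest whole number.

Tmean = (42.6 + 12.5)/2 = 27.55 °C
ET₀ = 0.0023 × 13.19 × (27.55 + 17.8) × √30.1 = 0.0023 × 13.19 × 45.35 × 5.4863 = 7.5480 mm/d
ETc = Kc × ET₀ = 1.00 × 7.5480 = 7.5480 mm/d
Over 28 days: 7.5480 × 28 = 211.344 mm

211 mm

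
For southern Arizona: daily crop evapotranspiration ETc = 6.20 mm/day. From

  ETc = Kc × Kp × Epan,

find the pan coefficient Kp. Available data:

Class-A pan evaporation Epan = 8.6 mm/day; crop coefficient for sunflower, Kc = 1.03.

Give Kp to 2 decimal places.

0.70

ETc = Kc × Kp × Epan  ⇒  Kp = ETc / (Kc × Epan)
Kp = 6.20 / (1.03 × 8.6) = 6.20 / 8.858 = 0.6999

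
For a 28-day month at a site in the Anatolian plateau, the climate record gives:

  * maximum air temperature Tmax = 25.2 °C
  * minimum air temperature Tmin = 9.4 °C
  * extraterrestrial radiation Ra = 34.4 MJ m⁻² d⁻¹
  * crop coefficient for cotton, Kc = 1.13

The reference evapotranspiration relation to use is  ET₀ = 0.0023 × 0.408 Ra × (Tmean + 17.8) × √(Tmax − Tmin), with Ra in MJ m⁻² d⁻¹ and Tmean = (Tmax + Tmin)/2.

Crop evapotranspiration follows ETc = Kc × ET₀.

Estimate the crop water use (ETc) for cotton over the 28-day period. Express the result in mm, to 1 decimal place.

142.5 mm

Tmean = (25.2 + 9.4)/2 = 17.30 °C
0.408 Ra = 0.408 × 34.4 = 14.0352 mm/d equivalent
ET₀ = 0.0023 × 14.0352 × (17.30 + 17.8) × √15.8 = 0.0023 × 14.0352 × 35.10 × 3.9749 = 4.5038 mm/d
ETc = Kc × ET₀ = 1.13 × 4.5038 = 5.0893 mm/d
Over 28 days: 5.0893 × 28 = 142.500 mm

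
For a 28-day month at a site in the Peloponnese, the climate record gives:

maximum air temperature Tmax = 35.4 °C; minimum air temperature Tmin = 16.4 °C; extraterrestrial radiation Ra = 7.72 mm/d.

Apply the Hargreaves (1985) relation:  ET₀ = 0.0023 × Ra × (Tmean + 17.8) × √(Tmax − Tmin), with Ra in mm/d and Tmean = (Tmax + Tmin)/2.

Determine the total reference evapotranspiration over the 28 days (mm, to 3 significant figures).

Tmean = (35.4 + 16.4)/2 = 25.90 °C
ET₀ = 0.0023 × 7.72 × (25.90 + 17.8) × √19.0 = 0.0023 × 7.72 × 43.70 × 4.3589 = 3.3822 mm/d
Over 28 days: 3.3822 × 28 = 94.702 mm

94.7 mm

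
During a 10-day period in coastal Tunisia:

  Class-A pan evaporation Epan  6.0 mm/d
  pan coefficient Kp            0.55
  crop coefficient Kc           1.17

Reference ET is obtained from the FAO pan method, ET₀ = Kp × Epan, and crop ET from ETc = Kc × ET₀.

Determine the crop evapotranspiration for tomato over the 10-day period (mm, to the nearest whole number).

ET₀ = 0.55 × 6.0 = 3.3000 mm/d
ETc = Kc × ET₀ = 1.17 × 3.3000 = 3.8610 mm/d
Over 10 days: 3.8610 × 10 = 38.610 mm

39 mm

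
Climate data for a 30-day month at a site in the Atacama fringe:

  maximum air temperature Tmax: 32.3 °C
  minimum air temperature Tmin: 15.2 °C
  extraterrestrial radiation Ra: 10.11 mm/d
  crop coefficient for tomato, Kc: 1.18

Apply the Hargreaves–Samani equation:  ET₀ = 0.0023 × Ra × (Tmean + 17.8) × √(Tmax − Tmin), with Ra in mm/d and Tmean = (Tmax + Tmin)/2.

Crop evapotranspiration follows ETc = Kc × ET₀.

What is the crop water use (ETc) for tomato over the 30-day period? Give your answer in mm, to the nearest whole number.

Tmean = (32.3 + 15.2)/2 = 23.75 °C
ET₀ = 0.0023 × 10.11 × (23.75 + 17.8) × √17.1 = 0.0023 × 10.11 × 41.55 × 4.1352 = 3.9953 mm/d
ETc = Kc × ET₀ = 1.18 × 3.9953 = 4.7145 mm/d
Over 30 days: 4.7145 × 30 = 141.435 mm

141 mm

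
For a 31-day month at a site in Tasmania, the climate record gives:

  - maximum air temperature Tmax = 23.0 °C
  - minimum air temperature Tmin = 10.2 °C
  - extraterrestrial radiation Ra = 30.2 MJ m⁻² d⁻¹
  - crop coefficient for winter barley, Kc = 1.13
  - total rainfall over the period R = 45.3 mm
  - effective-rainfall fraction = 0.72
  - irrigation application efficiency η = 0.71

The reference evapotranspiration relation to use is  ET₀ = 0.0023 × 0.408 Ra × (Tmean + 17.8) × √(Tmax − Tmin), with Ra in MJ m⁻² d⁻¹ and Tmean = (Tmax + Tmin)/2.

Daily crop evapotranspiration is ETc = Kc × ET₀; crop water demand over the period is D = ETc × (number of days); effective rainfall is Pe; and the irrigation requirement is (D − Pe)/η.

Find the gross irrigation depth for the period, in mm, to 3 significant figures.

126 mm

Tmean = (23.0 + 10.2)/2 = 16.60 °C
0.408 Ra = 0.408 × 30.2 = 12.3216 mm/d equivalent
ET₀ = 0.0023 × 12.3216 × (16.60 + 17.8) × √12.8 = 0.0023 × 12.3216 × 34.40 × 3.5777 = 3.4878 mm/d
ETc = Kc × ET₀ = 1.13 × 3.4878 = 3.9412 mm/d
Crop demand D = ETc × 31 d = 3.9412 × 31 = 122.177 mm
Pe = 0.72 × 45.3 = 32.616 mm
D − Pe = 122.177 − 32.616 = 89.561 mm
Gross irrigation = 89.561 / 0.71 = 126.142 mm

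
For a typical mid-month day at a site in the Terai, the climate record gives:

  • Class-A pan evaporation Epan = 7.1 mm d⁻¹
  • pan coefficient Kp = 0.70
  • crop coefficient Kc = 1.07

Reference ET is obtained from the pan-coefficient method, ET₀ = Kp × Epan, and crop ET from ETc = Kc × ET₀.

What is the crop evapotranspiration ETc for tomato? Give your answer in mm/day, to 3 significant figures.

5.32 mm/day

ET₀ = 0.70 × 7.1 = 4.9700 mm/d
ETc = Kc × ET₀ = 1.07 × 4.9700 = 5.3179 mm/d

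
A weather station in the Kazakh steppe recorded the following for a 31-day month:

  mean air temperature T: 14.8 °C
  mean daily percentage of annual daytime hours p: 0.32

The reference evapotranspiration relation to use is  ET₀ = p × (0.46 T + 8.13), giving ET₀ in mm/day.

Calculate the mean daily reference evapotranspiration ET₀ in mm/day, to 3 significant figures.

ET₀ = 0.32 × (0.46 × 14.8 + 8.13) = 0.32 × 14.938 = 4.7802 mm/d

4.78 mm/day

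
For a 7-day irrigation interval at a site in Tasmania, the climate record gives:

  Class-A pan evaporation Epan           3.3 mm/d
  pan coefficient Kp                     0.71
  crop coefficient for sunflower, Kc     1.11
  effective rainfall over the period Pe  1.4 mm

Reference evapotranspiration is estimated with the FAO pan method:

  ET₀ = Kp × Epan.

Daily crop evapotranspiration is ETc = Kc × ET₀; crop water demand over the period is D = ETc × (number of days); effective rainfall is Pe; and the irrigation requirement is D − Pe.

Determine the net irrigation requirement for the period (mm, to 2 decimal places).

16.81 mm

ET₀ = 0.71 × 3.3 = 2.3430 mm/d
ETc = Kc × ET₀ = 1.11 × 2.3430 = 2.6007 mm/d
Crop demand D = ETc × 7 d = 2.6007 × 7 = 18.205 mm
D − Pe = 18.205 − 1.4 = 16.805 mm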